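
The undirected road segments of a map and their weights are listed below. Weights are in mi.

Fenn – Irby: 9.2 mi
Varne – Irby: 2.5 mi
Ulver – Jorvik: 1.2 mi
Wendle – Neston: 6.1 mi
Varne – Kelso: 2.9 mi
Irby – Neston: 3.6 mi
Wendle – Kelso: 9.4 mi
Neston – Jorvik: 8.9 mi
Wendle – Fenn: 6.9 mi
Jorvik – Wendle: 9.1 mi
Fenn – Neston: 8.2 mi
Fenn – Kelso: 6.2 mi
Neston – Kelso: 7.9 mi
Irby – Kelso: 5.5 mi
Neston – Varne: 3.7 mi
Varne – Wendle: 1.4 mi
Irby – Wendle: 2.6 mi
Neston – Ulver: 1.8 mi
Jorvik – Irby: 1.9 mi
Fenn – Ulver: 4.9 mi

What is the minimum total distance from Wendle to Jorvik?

Settle nodes by increasing distance from Wendle:
Wendle: 0
Varne: 1.4  (via Wendle)
Irby: 2.6  (via Wendle)
Kelso: 4.3  (via Varne)
Jorvik: 4.5  (via Irby)
Shortest route: Wendle–Irby–Jorvik = 4.5 mi.

4.5 mi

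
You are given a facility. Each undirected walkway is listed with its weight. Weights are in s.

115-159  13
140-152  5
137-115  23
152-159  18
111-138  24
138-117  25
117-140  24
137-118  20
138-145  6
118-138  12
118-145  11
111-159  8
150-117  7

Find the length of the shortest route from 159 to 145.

Compare a few routes:
159 → 115 → 137 → 118 → 145: 13+23+20+11 = 67
159 → 111 → 138 → 145: 8+24+6 = 38
159 → 111 → 138 → 118 → 145: 8+24+12+11 = 55
Cheapest is 159 → 111 → 138 → 145 at 38 s.

38 s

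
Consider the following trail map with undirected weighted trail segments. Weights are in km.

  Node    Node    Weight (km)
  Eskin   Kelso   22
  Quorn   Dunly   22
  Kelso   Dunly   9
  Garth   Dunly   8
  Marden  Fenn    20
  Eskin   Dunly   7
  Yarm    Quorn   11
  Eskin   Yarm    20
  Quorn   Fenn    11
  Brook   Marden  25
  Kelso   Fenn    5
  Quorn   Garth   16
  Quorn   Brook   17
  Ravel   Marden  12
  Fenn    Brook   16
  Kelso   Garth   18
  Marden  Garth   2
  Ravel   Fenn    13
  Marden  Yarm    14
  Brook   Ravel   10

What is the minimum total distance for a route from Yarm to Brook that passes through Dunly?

54 km

Shortest Yarm→Dunly: Yarm–Marden–Garth–Dunly = 24
Shortest Dunly→Brook: Dunly–Kelso–Fenn–Brook = 30
Total via Dunly: 24 + 30 = 54 km.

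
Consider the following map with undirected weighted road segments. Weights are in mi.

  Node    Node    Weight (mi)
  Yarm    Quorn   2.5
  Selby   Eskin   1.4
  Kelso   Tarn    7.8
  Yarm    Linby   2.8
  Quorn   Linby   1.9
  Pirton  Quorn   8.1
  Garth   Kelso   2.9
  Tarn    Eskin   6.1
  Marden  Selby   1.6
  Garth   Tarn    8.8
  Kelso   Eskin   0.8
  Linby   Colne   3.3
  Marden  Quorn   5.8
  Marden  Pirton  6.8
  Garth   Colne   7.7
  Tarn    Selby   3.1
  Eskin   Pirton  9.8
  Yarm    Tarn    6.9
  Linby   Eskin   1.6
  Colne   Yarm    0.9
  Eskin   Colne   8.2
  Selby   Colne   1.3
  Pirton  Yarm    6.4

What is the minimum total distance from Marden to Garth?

Shortest distances from Marden:
Marden: 0
Selby: 1.6  (via Marden)
Colne: 2.9  (via Selby)
Eskin: 3  (via Selby)
Kelso: 3.8  (via Eskin)
Yarm: 3.8  (via Colne)
Linby: 4.6  (via Eskin)
Tarn: 4.7  (via Selby)
Quorn: 5.8  (via Marden)
Garth: 6.7  (via Kelso)
Shortest route: Marden → Selby → Eskin → Kelso → Garth = 6.7 mi.

6.7 mi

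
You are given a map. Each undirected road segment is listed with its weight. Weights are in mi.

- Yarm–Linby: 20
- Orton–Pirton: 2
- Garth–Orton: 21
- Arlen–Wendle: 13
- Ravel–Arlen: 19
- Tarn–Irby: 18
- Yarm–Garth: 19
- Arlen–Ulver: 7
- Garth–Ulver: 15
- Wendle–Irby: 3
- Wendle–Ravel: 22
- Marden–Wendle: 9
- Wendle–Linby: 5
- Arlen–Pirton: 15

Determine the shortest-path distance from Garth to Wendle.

35 mi

Settle nodes by increasing distance from Garth:
Garth: 0
Ulver: 15  (via Garth)
Yarm: 19  (via Garth)
Orton: 21  (via Garth)
Arlen: 22  (via Ulver)
Pirton: 23  (via Orton)
Wendle: 35  (via Arlen)
Shortest route: Garth → Ulver → Arlen → Wendle = 35 mi.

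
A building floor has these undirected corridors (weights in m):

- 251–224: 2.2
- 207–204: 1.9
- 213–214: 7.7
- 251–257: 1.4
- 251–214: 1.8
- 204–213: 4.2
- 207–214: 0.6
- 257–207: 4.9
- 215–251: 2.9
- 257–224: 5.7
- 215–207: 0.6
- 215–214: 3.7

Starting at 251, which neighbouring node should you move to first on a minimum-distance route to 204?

Compare a few routes:
251 - 215 - 207 - 204: 2.9+0.6+1.9 = 5.4
251 - 257 - 207 - 204: 1.4+4.9+1.9 = 8.2
251 - 214 - 207 - 204: 1.8+0.6+1.9 = 4.3
251 - 214 - 215 - 207 - 204: 1.8+3.7+0.6+1.9 = 8
Cheapest is 251 - 214 - 207 - 204 at 4.3 m.
So from 251 the first move is to 214.

214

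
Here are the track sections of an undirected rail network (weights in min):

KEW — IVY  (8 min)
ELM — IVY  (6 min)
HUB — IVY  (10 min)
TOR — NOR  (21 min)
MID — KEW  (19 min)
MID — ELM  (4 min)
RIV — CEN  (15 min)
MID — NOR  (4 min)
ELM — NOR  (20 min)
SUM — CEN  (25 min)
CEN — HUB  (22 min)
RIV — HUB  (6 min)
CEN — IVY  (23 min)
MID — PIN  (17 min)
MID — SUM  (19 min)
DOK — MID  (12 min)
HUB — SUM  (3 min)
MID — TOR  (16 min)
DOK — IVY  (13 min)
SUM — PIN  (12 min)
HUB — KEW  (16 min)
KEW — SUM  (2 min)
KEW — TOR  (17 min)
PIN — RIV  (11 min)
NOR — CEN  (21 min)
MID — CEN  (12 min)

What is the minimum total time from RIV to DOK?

29 min

Compare a few routes:
RIV - CEN - MID - DOK: 15+12+12 = 39
RIV - HUB - SUM - KEW - IVY - DOK: 6+3+2+8+13 = 32
RIV - HUB - IVY - DOK: 6+10+13 = 29
RIV - HUB - IVY - ELM - MID - DOK: 6+10+6+4+12 = 38
Cheapest is RIV - HUB - IVY - DOK at 29 min.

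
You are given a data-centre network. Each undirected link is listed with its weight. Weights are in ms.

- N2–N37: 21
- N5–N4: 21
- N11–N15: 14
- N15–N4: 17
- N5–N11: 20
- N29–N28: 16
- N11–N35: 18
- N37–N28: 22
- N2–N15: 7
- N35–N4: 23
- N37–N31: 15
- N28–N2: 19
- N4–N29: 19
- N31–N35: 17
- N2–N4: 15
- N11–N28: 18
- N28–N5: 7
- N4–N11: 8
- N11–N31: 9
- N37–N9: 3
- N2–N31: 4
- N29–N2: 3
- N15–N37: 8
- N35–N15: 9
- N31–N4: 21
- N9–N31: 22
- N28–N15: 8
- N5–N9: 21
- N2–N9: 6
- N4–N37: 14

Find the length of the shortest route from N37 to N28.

16 ms

Shortest distances from N37:
N37: 0
N9: 3  (via N37)
N15: 8  (via N37)
N2: 9  (via N9)
N29: 12  (via N2)
N31: 13  (via N2)
N4: 14  (via N37)
N28: 16  (via N15)
Shortest route: N37 → N15 → N28 = 16 ms.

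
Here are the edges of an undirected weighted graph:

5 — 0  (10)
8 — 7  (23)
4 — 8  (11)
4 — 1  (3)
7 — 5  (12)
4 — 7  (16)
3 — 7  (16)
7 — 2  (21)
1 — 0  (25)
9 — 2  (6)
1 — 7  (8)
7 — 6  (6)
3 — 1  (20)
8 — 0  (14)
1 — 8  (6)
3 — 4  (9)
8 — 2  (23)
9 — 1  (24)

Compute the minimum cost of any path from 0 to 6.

28

Settle nodes by increasing distance from 0:
0: 0
5: 10  (via 0)
8: 14  (via 0)
1: 20  (via 8)
7: 22  (via 5)
4: 23  (via 1)
6: 28  (via 7)
Shortest route: 0–5–7–6 = 28.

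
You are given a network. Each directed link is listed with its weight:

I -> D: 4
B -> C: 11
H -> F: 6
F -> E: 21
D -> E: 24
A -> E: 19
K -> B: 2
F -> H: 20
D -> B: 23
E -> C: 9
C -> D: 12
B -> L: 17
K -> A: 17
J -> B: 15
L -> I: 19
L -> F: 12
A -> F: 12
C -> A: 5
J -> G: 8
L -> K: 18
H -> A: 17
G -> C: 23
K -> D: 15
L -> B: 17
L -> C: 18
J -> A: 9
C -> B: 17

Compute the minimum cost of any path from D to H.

Compare a few routes:
D → B → C → A → F → H: 23+11+5+12+20 = 71
D → B → L → F → H: 23+17+12+20 = 72
D → E → C → A → F → H: 24+9+5+12+20 = 70
The minimum is 70 via D → E → C → A → F → H.

70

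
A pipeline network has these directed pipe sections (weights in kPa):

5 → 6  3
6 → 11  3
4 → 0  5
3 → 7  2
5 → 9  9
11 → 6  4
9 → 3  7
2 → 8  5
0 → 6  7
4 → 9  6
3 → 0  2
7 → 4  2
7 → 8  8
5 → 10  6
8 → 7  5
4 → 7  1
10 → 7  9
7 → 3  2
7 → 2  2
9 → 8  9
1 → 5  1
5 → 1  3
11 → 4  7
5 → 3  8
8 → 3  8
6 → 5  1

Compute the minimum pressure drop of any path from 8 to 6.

Settle nodes by increasing distance from 8:
8: 0
7: 5  (via 8)
2: 7  (via 7)
3: 7  (via 7)
4: 7  (via 7)
0: 9  (via 3)
9: 13  (via 4)
6: 16  (via 0)
Shortest route: 8 → 7 → 3 → 0 → 6 = 16 kPa.

16 kPa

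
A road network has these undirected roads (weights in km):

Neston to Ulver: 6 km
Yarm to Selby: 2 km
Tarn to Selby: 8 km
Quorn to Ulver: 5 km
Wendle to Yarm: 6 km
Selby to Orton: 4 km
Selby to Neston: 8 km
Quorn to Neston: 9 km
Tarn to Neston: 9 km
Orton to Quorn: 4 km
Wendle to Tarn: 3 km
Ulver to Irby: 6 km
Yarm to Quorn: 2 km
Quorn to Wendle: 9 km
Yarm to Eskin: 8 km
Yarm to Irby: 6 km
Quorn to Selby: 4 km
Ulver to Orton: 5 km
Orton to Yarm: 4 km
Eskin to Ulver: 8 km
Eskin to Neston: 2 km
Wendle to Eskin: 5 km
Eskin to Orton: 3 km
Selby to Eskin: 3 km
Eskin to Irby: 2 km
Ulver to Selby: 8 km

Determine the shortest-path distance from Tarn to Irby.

Enumerating some paths:
Tarn - Selby - Eskin - Irby: 8+3+2 = 13
Tarn - Wendle - Eskin - Irby: 3+5+2 = 10
The minimum is 10 km via Tarn - Wendle - Eskin - Irby.

10 km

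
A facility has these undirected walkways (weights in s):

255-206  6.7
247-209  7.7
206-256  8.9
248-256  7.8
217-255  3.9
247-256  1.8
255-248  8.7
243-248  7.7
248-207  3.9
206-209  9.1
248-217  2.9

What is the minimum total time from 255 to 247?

Shortest distances from 255:
255: 0
217: 3.9  (via 255)
206: 6.7  (via 255)
248: 6.8  (via 217)
207: 10.7  (via 248)
243: 14.5  (via 248)
256: 14.6  (via 248)
209: 15.8  (via 206)
247: 16.4  (via 256)
Shortest route: 255–217–248–256–247 = 16.4 s.

16.4 s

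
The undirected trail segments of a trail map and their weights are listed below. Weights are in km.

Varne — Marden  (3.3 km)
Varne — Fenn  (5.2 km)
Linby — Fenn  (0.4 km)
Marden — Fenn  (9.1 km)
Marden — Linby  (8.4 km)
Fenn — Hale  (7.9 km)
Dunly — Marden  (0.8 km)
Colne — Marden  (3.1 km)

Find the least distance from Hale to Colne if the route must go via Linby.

Shortest Hale→Linby: Hale → Fenn → Linby = 8.3
Best Linby to Colne: Linby → Marden → Colne costing 11.5
Total via Linby: 8.3 + 11.5 = 19.8 km.

19.8 km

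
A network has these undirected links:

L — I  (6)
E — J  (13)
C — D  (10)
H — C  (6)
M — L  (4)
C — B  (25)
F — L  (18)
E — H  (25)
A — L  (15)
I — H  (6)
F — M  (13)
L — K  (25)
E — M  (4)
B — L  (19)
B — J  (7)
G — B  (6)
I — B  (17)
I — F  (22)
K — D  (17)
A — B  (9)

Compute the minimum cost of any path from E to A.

Enumerating some paths:
E - M - L - I - B - A: 4+4+6+17+9 = 40
E - J - B - A: 13+7+9 = 29
E - M - L - A: 4+4+15 = 23
E - M - L - B - A: 4+4+19+9 = 36
The minimum is 23 via E - M - L - A.

23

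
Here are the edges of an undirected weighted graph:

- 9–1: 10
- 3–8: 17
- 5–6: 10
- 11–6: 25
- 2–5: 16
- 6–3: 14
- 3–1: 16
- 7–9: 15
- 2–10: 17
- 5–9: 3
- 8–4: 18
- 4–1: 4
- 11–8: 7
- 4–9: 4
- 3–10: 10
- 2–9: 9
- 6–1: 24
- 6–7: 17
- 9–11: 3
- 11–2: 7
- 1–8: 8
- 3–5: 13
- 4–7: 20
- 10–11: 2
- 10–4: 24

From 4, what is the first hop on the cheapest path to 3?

9

Compare a few routes:
4–9–5–3: 4+3+13 = 20
4–9–11–10–3: 4+3+2+10 = 19
4–1–3: 4+16 = 20
Cheapest is 4–9–11–10–3 at 19.
So from 4 the first move is to 9.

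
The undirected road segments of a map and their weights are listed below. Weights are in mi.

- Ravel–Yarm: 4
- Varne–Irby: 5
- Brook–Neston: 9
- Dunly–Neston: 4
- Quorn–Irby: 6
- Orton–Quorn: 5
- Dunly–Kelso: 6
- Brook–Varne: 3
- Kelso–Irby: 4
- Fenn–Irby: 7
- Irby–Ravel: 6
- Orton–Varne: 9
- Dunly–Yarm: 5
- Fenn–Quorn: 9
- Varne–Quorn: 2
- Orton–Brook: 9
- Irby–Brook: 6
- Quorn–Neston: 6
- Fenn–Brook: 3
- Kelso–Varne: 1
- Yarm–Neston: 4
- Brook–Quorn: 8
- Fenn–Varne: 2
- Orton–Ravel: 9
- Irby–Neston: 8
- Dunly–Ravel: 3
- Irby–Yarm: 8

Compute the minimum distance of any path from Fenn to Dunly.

9 mi

Shortest distances from Fenn:
Fenn: 0
Varne: 2  (via Fenn)
Brook: 3  (via Fenn)
Kelso: 3  (via Varne)
Quorn: 4  (via Varne)
Irby: 7  (via Fenn)
Dunly: 9  (via Kelso)
Shortest route: Fenn → Varne → Kelso → Dunly = 9 mi.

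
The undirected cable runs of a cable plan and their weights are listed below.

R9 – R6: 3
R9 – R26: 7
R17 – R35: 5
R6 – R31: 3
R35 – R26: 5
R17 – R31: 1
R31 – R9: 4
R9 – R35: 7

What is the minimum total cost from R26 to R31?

11

Shortest distances from R26:
R26: 0
R35: 5  (via R26)
R9: 7  (via R26)
R17: 10  (via R35)
R6: 10  (via R9)
R31: 11  (via R9)
Shortest route: R26 → R9 → R31 = 11.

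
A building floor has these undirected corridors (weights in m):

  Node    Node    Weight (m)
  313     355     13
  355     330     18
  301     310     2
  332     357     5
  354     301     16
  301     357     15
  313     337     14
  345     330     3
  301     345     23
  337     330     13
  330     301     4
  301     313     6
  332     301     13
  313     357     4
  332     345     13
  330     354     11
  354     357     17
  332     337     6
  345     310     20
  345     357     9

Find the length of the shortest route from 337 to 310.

Running Dijkstra from 337:
337: 0
332: 6  (via 337)
357: 11  (via 332)
330: 13  (via 337)
313: 14  (via 337)
345: 16  (via 330)
301: 17  (via 330)
310: 19  (via 301)
Shortest route: 337 → 330 → 301 → 310 = 19 m.

19 m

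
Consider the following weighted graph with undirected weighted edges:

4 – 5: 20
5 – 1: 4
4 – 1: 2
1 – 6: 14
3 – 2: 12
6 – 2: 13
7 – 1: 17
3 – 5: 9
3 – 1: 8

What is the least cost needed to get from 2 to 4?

22

Compare a few routes:
2–3–5–1–4: 12+9+4+2 = 27
2–6–1–4: 13+14+2 = 29
2–3–1–4: 12+8+2 = 22
2–3–5–4: 12+9+20 = 41
The minimum is 22 via 2–3–1–4.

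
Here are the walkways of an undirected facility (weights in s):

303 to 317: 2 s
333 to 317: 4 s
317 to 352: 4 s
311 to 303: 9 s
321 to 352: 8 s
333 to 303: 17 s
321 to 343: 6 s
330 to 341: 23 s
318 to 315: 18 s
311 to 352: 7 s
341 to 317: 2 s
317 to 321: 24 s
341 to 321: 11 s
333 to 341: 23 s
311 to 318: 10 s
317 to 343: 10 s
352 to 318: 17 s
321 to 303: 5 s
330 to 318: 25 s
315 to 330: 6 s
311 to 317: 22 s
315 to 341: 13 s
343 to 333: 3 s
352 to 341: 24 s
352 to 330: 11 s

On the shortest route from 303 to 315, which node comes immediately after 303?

317

Candidate routes:
303–317–341–315: 2+2+13 = 17
303–321–341–315: 5+11+13 = 29
303–317–352–330–315: 2+4+11+6 = 23
The minimum is 17 s via 303–317–341–315.
So from 303 the first move is to 317.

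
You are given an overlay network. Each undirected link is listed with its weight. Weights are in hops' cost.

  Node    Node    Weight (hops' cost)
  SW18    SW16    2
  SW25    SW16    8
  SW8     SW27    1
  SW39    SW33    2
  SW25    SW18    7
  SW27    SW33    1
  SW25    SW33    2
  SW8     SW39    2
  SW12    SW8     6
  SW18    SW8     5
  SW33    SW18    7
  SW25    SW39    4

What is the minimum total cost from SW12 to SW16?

13 hops' cost

Enumerating some paths:
SW12–SW8–SW18–SW16: 6+5+2 = 13
SW12–SW8–SW27–SW33–SW18–SW16: 6+1+1+7+2 = 17
Cheapest is SW12–SW8–SW18–SW16 at 13 hops' cost.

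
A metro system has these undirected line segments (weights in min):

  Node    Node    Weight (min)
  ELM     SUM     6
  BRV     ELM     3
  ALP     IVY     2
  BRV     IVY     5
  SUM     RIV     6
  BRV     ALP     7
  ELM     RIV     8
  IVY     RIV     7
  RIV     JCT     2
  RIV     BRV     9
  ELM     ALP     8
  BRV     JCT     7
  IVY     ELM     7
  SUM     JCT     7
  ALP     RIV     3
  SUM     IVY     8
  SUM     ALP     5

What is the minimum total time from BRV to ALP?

7 min

Running Dijkstra from BRV:
BRV: 0
ELM: 3  (via BRV)
IVY: 5  (via BRV)
JCT: 7  (via BRV)
ALP: 7  (via BRV)
Shortest route: BRV–ALP = 7 min.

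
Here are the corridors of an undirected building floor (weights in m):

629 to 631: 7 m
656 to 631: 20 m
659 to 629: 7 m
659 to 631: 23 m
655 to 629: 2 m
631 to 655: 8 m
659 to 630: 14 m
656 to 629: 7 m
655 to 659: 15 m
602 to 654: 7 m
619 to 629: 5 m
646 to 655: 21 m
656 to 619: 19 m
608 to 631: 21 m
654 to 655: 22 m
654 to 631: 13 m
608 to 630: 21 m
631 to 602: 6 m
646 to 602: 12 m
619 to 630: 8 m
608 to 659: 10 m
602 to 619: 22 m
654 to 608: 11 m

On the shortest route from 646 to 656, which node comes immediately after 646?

655

Candidate routes:
646 - 602 - 631 - 655 - 629 - 656: 12+6+8+2+7 = 35
646 - 602 - 631 - 656: 12+6+20 = 38
646 - 602 - 631 - 629 - 656: 12+6+7+7 = 32
646 - 655 - 629 - 656: 21+2+7 = 30
The minimum is 30 m via 646 - 655 - 629 - 656.
So from 646 the first move is to 655.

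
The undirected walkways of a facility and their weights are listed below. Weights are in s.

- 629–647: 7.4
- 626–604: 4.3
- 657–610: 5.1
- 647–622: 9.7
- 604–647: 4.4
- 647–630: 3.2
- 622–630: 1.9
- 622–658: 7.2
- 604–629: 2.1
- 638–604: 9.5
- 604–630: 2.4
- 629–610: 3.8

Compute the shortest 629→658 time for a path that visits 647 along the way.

Shortest 629→647: 629 → 604 → 647 = 6.5
Shortest 647→658: 647 → 630 → 622 → 658 = 12.3
Total via 647: 6.5 + 12.3 = 18.8 s.

18.8 s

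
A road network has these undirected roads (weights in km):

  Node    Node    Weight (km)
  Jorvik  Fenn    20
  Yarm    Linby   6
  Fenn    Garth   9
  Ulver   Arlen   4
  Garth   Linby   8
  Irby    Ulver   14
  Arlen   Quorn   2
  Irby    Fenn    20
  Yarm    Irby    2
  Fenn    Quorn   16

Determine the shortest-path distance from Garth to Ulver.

Compare a few routes:
Garth–Linby–Yarm–Irby–Ulver: 8+6+2+14 = 30
Garth–Fenn–Irby–Ulver: 9+20+14 = 43
Garth–Fenn–Quorn–Arlen–Ulver: 9+16+2+4 = 31
Cheapest is Garth–Linby–Yarm–Irby–Ulver at 30 km.

30 km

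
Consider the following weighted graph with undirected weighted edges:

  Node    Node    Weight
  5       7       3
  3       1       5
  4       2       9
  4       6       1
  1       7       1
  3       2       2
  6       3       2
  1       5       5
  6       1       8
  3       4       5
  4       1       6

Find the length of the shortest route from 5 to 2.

11

Settle nodes by increasing distance from 5:
5: 0
7: 3  (via 5)
1: 4  (via 7)
3: 9  (via 1)
4: 10  (via 1)
2: 11  (via 3)
Shortest route: 5 → 7 → 1 → 3 → 2 = 11.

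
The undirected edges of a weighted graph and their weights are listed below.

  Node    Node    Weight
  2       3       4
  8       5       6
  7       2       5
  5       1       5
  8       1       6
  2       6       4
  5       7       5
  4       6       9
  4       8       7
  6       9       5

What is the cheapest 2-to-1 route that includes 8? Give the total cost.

22

Best 2 to 8: 2 → 7 → 5 → 8 costing 16
Best 8 to 1: 8 → 1 costing 6
Total via 8: 16 + 6 = 22.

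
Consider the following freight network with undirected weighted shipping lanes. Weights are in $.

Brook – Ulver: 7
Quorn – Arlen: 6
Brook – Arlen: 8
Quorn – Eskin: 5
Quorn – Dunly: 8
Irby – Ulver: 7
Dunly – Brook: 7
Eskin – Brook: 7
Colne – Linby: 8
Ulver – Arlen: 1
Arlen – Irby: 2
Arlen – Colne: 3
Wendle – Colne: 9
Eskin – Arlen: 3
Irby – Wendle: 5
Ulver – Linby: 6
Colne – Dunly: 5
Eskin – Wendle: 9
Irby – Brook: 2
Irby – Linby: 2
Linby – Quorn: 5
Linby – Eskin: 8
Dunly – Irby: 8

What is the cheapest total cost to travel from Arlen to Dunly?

$8

Settle nodes by increasing distance from Arlen:
Arlen: 0
Ulver: 1  (via Arlen)
Irby: 2  (via Arlen)
Eskin: 3  (via Arlen)
Colne: 3  (via Arlen)
Brook: 4  (via Irby)
Linby: 4  (via Irby)
Quorn: 6  (via Arlen)
Wendle: 7  (via Irby)
Dunly: 8  (via Colne)
Shortest route: Arlen–Colne–Dunly = $8.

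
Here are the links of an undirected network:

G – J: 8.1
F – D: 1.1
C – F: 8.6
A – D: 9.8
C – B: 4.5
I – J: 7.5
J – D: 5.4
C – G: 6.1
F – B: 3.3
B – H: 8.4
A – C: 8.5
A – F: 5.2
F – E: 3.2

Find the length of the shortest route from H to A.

Enumerating some paths:
H–B–C–F–A: 8.4+4.5+8.6+5.2 = 26.7
H–B–F–A: 8.4+3.3+5.2 = 16.9
H–B–C–A: 8.4+4.5+8.5 = 21.4
H–B–F–D–A: 8.4+3.3+1.1+9.8 = 22.6
Cheapest is H–B–F–A at 16.9.

16.9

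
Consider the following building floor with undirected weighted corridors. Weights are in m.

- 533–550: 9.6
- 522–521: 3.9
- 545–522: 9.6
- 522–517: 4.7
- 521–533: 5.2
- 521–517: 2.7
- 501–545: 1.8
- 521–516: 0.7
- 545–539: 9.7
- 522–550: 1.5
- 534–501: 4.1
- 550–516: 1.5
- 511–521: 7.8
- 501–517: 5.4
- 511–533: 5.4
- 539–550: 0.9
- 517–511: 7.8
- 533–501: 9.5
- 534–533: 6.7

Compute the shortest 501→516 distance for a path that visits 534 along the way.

Best 501 to 534: 501 → 534 costing 4.1
Best 534 to 516: 534 → 533 → 521 → 516 costing 12.6
Total via 534: 4.1 + 12.6 = 16.7 m.

16.7 m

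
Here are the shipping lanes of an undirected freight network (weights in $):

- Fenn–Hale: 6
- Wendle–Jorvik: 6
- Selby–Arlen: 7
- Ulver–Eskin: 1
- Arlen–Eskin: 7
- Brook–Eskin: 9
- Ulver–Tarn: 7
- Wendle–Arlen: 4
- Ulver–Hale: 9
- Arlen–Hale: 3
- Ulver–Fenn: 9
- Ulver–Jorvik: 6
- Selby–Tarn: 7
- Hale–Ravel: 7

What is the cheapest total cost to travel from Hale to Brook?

Shortest distances from Hale:
Hale: 0
Arlen: 3  (via Hale)
Fenn: 6  (via Hale)
Ravel: 7  (via Hale)
Wendle: 7  (via Arlen)
Ulver: 9  (via Hale)
Selby: 10  (via Arlen)
Eskin: 10  (via Arlen)
Jorvik: 13  (via Wendle)
Tarn: 16  (via Ulver)
Brook: 19  (via Eskin)
Shortest route: Hale–Arlen–Eskin–Brook = $19.

$19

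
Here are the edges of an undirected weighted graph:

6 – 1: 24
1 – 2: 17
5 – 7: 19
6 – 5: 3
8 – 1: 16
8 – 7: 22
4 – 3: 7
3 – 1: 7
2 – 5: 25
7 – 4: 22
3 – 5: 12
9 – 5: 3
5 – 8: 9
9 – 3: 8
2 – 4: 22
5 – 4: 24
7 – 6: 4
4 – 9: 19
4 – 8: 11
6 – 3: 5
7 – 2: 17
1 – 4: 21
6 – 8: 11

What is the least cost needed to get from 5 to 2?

24

Compare a few routes:
5–9–3–1–2: 3+8+7+17 = 35
5–6–3–1–2: 3+5+7+17 = 32
5–6–7–2: 3+4+17 = 24
5–2: 25 = 25
The minimum is 24 via 5–6–7–2.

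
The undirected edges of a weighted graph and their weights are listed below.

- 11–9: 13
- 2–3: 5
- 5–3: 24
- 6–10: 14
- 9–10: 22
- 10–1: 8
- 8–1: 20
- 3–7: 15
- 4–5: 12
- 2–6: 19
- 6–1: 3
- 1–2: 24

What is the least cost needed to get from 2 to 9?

Compare a few routes:
2 → 1 → 10 → 9: 24+8+22 = 54
2 → 1 → 6 → 10 → 9: 24+3+14+22 = 63
2 → 6 → 1 → 10 → 9: 19+3+8+22 = 52
2 → 6 → 10 → 9: 19+14+22 = 55
Cheapest is 2 → 6 → 1 → 10 → 9 at 52.

52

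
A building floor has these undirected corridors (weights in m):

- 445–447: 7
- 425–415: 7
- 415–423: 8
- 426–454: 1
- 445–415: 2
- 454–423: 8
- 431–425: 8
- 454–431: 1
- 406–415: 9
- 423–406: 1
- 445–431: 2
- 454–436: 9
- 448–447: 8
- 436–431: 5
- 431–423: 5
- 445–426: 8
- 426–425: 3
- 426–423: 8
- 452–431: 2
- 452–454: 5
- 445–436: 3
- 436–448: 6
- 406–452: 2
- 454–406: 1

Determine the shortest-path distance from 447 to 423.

Settle nodes by increasing distance from 447:
447: 0
445: 7  (via 447)
448: 8  (via 447)
415: 9  (via 445)
431: 9  (via 445)
454: 10  (via 431)
436: 10  (via 445)
452: 11  (via 431)
406: 11  (via 454)
426: 11  (via 454)
423: 12  (via 406)
Shortest route: 447–445–431–454–406–423 = 12 m.

12 m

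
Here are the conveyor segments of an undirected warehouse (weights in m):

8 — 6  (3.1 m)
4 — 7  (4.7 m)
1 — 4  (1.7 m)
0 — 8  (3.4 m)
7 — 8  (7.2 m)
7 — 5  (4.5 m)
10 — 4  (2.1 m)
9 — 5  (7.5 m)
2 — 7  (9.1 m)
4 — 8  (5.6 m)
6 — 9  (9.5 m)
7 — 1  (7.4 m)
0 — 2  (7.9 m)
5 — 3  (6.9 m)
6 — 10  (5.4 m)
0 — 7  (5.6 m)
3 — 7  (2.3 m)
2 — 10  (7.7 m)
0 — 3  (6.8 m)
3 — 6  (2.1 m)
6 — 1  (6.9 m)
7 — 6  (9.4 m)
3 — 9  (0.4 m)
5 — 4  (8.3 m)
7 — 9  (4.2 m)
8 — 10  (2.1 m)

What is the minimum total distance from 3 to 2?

11.4 m

Running Dijkstra from 3:
3: 0
9: 0.4  (via 3)
6: 2.1  (via 3)
7: 2.3  (via 3)
8: 5.2  (via 6)
0: 6.8  (via 3)
5: 6.8  (via 7)
4: 7  (via 7)
10: 7.3  (via 8)
1: 8.7  (via 4)
2: 11.4  (via 7)
Shortest route: 3–7–2 = 11.4 m.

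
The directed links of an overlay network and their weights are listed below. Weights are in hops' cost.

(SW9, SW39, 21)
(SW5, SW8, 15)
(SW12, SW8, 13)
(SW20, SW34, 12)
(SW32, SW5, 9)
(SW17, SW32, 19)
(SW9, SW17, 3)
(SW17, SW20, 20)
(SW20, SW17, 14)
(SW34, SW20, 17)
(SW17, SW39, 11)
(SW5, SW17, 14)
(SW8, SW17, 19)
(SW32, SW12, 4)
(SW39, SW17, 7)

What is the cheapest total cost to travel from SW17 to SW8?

Running Dijkstra from SW17:
SW17: 0
SW39: 11  (via SW17)
SW32: 19  (via SW17)
SW20: 20  (via SW17)
SW12: 23  (via SW32)
SW5: 28  (via SW32)
SW34: 32  (via SW20)
SW8: 36  (via SW12)
Shortest route: SW17–SW32–SW12–SW8 = 36 hops' cost.

36 hops' cost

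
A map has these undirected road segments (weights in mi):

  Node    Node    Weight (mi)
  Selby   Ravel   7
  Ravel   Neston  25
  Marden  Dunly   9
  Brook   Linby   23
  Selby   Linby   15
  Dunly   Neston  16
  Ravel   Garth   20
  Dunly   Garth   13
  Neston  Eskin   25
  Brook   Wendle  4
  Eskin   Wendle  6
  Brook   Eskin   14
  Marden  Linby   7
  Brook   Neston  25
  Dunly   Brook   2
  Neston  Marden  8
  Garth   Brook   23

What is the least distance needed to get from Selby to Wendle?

Shortest distances from Selby:
Selby: 0
Ravel: 7  (via Selby)
Linby: 15  (via Selby)
Marden: 22  (via Linby)
Garth: 27  (via Ravel)
Neston: 30  (via Marden)
Dunly: 31  (via Marden)
Brook: 33  (via Dunly)
Wendle: 37  (via Brook)
Shortest route: Selby → Linby → Marden → Dunly → Brook → Wendle = 37 mi.

37 mi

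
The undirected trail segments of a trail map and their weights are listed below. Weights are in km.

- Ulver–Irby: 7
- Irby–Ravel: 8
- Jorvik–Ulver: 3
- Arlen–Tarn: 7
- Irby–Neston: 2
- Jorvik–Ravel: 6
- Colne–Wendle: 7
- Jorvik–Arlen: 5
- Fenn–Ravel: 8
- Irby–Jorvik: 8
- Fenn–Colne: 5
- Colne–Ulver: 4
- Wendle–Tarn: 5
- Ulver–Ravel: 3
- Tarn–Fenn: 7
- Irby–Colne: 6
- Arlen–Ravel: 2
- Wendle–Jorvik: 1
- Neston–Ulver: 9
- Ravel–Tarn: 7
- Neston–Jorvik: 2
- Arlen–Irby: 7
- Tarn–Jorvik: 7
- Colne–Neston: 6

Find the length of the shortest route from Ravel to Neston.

Running Dijkstra from Ravel:
Ravel: 0
Arlen: 2  (via Ravel)
Ulver: 3  (via Ravel)
Jorvik: 6  (via Ravel)
Wendle: 7  (via Jorvik)
Colne: 7  (via Ulver)
Tarn: 7  (via Ravel)
Irby: 8  (via Ravel)
Fenn: 8  (via Ravel)
Neston: 8  (via Jorvik)
Shortest route: Ravel–Jorvik–Neston = 8 km.

8 km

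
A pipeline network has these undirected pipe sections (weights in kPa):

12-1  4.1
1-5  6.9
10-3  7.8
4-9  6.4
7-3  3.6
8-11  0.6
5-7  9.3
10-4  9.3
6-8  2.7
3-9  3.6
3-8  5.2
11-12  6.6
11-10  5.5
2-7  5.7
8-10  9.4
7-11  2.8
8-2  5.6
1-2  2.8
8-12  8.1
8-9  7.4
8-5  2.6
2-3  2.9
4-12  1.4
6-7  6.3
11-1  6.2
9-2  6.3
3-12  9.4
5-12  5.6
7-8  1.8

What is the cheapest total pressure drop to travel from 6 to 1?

Settle nodes by increasing distance from 6:
6: 0
8: 2.7  (via 6)
11: 3.3  (via 8)
7: 4.5  (via 8)
5: 5.3  (via 8)
3: 7.9  (via 8)
2: 8.3  (via 8)
10: 8.8  (via 11)
1: 9.5  (via 11)
Shortest route: 6–8–11–1 = 9.5 kPa.

9.5 kPa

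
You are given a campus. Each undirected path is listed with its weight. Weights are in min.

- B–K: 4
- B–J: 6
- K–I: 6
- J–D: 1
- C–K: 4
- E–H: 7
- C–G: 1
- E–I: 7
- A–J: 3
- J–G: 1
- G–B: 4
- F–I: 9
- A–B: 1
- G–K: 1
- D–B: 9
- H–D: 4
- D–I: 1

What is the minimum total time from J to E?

Shortest distances from J:
J: 0
D: 1  (via J)
G: 1  (via J)
C: 2  (via G)
I: 2  (via D)
K: 2  (via G)
A: 3  (via J)
B: 4  (via A)
H: 5  (via D)
E: 9  (via I)
Shortest route: J–D–I–E = 9 min.

9 min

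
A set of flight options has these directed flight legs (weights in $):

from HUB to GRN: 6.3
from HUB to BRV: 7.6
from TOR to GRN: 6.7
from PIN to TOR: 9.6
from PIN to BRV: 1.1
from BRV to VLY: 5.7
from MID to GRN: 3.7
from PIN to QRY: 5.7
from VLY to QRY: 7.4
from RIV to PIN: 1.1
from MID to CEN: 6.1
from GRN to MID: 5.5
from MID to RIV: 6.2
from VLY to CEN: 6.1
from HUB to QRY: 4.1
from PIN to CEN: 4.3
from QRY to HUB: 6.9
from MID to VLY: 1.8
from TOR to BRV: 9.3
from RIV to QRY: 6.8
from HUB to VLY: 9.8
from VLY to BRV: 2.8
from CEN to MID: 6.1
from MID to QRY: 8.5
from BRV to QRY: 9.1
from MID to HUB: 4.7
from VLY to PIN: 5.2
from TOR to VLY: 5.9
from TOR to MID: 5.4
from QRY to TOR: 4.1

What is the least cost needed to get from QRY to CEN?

Shortest distances from QRY:
QRY: 0
TOR: 4.1  (via QRY)
HUB: 6.9  (via QRY)
MID: 9.5  (via TOR)
VLY: 10  (via TOR)
GRN: 10.8  (via TOR)
BRV: 12.8  (via VLY)
PIN: 15.2  (via VLY)
CEN: 15.6  (via MID)
Shortest route: QRY → TOR → MID → CEN = $15.6.

$15.6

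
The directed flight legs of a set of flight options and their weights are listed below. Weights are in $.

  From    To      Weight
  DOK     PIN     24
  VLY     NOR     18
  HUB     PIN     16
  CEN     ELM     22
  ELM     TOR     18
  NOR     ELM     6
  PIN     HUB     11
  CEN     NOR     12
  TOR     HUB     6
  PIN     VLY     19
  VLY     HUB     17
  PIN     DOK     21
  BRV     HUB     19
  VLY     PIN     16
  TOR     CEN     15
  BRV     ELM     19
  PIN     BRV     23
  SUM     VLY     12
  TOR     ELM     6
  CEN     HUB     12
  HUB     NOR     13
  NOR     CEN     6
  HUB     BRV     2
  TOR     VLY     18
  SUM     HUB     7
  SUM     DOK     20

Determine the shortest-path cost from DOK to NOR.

$48

Settle nodes by increasing distance from DOK:
DOK: 0
PIN: 24  (via DOK)
HUB: 35  (via PIN)
BRV: 37  (via HUB)
VLY: 43  (via PIN)
NOR: 48  (via HUB)
Shortest route: DOK–PIN–HUB–NOR = $48.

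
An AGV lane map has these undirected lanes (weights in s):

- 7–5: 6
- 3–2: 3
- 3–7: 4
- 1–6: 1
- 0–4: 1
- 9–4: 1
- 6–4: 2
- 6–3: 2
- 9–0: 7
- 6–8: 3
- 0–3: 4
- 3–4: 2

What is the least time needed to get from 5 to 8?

15 s

Enumerating some paths:
5 → 7 → 3 → 4 → 6 → 8: 6+4+2+2+3 = 17
5 → 7 → 3 → 6 → 8: 6+4+2+3 = 15
The minimum is 15 s via 5 → 7 → 3 → 6 → 8.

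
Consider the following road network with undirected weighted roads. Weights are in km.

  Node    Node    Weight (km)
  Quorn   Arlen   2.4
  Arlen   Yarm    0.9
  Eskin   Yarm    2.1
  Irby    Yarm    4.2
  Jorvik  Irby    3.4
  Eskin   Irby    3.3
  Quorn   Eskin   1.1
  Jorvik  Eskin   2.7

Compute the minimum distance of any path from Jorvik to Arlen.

5.7 km

Compare a few routes:
Jorvik - Eskin - Quorn - Arlen: 2.7+1.1+2.4 = 6.2
Jorvik - Eskin - Yarm - Arlen: 2.7+2.1+0.9 = 5.7
Jorvik - Irby - Yarm - Arlen: 3.4+4.2+0.9 = 8.5
The minimum is 5.7 km via Jorvik - Eskin - Yarm - Arlen.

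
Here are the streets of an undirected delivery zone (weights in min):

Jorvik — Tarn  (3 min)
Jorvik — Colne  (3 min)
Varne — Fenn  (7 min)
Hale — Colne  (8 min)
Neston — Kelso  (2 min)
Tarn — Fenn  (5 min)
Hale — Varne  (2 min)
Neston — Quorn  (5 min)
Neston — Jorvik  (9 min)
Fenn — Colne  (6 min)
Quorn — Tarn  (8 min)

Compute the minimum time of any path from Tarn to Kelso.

Settle nodes by increasing distance from Tarn:
Tarn: 0
Jorvik: 3  (via Tarn)
Fenn: 5  (via Tarn)
Colne: 6  (via Jorvik)
Quorn: 8  (via Tarn)
Neston: 12  (via Jorvik)
Varne: 12  (via Fenn)
Kelso: 14  (via Neston)
Shortest route: Tarn–Jorvik–Neston–Kelso = 14 min.

14 min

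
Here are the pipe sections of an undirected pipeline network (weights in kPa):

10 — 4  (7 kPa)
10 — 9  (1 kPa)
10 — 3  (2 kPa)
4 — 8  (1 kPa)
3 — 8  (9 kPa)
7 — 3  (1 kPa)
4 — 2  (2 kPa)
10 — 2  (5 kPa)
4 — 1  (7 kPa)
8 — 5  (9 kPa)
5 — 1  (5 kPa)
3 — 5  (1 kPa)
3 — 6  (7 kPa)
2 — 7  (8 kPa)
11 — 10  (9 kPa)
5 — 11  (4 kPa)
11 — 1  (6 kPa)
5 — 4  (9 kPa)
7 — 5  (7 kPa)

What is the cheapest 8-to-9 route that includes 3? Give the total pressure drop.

Shortest 8→3: 8–3 = 9
Best 3 to 9: 3–10–9 costing 3
Total via 3: 9 + 3 = 12 kPa.

12 kPa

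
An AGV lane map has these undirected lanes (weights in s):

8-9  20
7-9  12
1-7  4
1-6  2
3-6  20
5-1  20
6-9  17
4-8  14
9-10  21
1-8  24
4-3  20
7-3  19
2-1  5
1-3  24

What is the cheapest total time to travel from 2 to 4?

43 s

Settle nodes by increasing distance from 2:
2: 0
1: 5  (via 2)
6: 7  (via 1)
7: 9  (via 1)
9: 21  (via 7)
5: 25  (via 1)
3: 27  (via 6)
8: 29  (via 1)
10: 42  (via 9)
4: 43  (via 8)
Shortest route: 2 → 1 → 8 → 4 = 43 s.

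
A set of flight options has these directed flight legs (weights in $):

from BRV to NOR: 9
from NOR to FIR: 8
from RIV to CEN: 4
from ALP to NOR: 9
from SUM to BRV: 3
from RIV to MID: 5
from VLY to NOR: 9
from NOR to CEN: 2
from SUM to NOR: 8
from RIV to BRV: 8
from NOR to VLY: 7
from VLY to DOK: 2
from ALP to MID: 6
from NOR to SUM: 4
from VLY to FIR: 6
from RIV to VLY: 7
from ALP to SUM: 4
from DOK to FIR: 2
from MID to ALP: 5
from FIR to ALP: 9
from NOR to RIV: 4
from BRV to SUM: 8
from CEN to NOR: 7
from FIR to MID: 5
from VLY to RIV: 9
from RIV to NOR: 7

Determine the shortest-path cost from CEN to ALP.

Settle nodes by increasing distance from CEN:
CEN: 0
NOR: 7  (via CEN)
RIV: 11  (via NOR)
SUM: 11  (via NOR)
VLY: 14  (via NOR)
BRV: 14  (via SUM)
FIR: 15  (via NOR)
MID: 16  (via RIV)
DOK: 16  (via VLY)
ALP: 21  (via MID)
Shortest route: CEN–NOR–RIV–MID–ALP = $21.

$21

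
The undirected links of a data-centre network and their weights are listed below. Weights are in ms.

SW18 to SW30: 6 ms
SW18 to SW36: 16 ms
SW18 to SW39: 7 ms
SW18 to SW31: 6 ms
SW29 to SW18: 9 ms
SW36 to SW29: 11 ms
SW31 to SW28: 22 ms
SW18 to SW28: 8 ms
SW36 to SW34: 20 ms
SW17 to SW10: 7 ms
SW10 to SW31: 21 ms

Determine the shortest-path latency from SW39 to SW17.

Settle nodes by increasing distance from SW39:
SW39: 0
SW18: 7  (via SW39)
SW30: 13  (via SW18)
SW31: 13  (via SW18)
SW28: 15  (via SW18)
SW29: 16  (via SW18)
SW36: 23  (via SW18)
SW10: 34  (via SW31)
SW17: 41  (via SW10)
Shortest route: SW39–SW18–SW31–SW10–SW17 = 41 ms.

41 ms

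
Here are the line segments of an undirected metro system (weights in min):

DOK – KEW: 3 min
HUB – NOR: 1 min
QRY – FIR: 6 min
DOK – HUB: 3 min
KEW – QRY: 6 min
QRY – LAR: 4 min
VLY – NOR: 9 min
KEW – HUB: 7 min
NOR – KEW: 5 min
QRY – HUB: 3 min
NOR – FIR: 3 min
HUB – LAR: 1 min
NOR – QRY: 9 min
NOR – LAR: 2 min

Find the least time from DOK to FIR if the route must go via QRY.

12 min

Best DOK to QRY: DOK → HUB → QRY costing 6
Best QRY to FIR: QRY → FIR costing 6
Total via QRY: 6 + 6 = 12 min.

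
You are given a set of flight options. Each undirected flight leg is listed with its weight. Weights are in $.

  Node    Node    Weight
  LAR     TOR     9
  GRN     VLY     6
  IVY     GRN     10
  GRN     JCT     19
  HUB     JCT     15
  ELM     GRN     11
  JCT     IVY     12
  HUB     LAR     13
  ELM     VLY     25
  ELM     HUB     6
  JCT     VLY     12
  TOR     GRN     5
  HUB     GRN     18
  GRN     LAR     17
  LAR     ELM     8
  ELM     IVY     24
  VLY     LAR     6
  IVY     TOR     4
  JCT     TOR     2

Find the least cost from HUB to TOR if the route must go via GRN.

Best HUB to GRN: HUB → ELM → GRN costing 17
Shortest GRN→TOR: GRN → TOR = 5
Total via GRN: 17 + 5 = $22.

$22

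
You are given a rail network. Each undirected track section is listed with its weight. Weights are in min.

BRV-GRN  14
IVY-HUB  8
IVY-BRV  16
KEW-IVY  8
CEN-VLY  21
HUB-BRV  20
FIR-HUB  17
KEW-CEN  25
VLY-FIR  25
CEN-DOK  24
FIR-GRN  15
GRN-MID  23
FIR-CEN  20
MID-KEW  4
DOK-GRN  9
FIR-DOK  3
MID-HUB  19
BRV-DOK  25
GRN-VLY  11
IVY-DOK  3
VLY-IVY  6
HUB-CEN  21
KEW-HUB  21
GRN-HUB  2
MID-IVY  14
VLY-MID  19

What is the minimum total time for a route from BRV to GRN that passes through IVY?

26 min

Shortest BRV→IVY: BRV–IVY = 16
Shortest IVY→GRN: IVY–HUB–GRN = 10
Total via IVY: 16 + 10 = 26 min.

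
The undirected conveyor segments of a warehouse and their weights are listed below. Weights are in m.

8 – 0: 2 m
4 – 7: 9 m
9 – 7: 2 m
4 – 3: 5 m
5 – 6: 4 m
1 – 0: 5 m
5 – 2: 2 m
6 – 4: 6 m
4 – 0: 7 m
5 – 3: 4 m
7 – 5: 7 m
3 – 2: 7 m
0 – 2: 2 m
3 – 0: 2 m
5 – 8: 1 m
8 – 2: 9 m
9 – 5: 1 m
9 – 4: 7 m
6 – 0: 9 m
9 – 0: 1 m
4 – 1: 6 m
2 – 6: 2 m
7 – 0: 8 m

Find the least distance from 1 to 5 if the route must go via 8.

Shortest 1→8: 1–0–8 = 7
Shortest 8→5: 8–5 = 1
Total via 8: 7 + 1 = 8 m.

8 m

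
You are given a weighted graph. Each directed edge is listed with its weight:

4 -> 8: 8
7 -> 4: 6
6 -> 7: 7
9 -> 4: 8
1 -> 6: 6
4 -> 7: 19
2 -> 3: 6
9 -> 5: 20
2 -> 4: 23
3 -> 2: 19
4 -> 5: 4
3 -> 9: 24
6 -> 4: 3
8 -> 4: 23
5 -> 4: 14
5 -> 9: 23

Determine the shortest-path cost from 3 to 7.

51

Shortest distances from 3:
3: 0
2: 19  (via 3)
9: 24  (via 3)
4: 32  (via 9)
5: 36  (via 4)
8: 40  (via 4)
7: 51  (via 4)
Shortest route: 3 → 9 → 4 → 7 = 51.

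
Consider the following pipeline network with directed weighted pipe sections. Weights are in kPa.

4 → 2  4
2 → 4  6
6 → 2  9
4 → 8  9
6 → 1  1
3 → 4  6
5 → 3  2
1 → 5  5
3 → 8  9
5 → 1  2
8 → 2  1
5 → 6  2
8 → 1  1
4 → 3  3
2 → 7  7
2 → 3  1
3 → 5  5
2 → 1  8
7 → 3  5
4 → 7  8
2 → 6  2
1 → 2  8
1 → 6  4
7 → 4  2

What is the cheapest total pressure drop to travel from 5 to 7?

16 kPa

Running Dijkstra from 5:
5: 0
1: 2  (via 5)
3: 2  (via 5)
6: 2  (via 5)
4: 8  (via 3)
2: 10  (via 1)
8: 11  (via 3)
7: 16  (via 4)
Shortest route: 5–3–4–7 = 16 kPa.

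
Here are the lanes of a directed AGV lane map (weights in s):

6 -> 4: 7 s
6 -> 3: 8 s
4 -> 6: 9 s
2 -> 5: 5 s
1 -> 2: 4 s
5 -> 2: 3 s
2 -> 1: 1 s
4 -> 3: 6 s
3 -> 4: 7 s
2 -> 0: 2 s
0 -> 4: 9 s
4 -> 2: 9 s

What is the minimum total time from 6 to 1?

17 s

Shortest distances from 6:
6: 0
4: 7  (via 6)
3: 8  (via 6)
2: 16  (via 4)
1: 17  (via 2)
Shortest route: 6–4–2–1 = 17 s.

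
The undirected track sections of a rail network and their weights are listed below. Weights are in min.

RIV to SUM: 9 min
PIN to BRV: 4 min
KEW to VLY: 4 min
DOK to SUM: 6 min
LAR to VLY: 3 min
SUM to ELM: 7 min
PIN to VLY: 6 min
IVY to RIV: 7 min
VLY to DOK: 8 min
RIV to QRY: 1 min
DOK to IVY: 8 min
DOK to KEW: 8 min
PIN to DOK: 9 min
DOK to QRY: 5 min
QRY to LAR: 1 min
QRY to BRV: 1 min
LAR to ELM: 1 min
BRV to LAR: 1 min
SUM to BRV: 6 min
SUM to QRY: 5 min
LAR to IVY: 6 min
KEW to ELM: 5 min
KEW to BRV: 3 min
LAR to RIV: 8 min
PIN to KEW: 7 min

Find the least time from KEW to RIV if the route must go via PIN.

Shortest KEW→PIN: KEW → PIN = 7
Best PIN to RIV: PIN → BRV → QRY → RIV costing 6
Total via PIN: 7 + 6 = 13 min.

13 min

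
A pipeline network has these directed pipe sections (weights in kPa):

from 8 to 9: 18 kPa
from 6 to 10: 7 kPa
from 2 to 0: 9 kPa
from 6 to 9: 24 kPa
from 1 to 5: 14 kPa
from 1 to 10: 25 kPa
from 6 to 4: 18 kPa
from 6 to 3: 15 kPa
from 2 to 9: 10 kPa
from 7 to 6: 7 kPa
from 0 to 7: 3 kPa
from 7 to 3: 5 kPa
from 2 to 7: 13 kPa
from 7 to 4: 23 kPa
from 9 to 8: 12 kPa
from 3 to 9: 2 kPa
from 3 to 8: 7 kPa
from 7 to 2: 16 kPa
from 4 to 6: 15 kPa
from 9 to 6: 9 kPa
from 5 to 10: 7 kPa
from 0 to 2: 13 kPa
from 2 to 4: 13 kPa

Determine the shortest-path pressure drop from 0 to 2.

Shortest distances from 0:
0: 0
7: 3  (via 0)
3: 8  (via 7)
6: 10  (via 7)
9: 10  (via 3)
2: 13  (via 0)
Shortest route: 0–2 = 13 kPa.

13 kPa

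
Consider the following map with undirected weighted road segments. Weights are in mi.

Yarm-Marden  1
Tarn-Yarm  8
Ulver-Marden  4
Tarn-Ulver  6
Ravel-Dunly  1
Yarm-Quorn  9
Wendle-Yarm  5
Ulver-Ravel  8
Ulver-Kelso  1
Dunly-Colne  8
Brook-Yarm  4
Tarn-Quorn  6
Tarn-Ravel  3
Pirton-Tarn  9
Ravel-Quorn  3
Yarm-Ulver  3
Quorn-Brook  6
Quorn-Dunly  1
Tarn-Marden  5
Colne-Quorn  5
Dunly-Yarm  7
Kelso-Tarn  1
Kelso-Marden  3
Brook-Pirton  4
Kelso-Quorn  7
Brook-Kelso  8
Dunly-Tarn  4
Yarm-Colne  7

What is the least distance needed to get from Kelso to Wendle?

Shortest distances from Kelso:
Kelso: 0
Tarn: 1  (via Kelso)
Ulver: 1  (via Kelso)
Marden: 3  (via Kelso)
Yarm: 4  (via Ulver)
Ravel: 4  (via Tarn)
Dunly: 5  (via Tarn)
Quorn: 6  (via Dunly)
Brook: 8  (via Kelso)
Wendle: 9  (via Yarm)
Shortest route: Kelso → Ulver → Yarm → Wendle = 9 mi.

9 mi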